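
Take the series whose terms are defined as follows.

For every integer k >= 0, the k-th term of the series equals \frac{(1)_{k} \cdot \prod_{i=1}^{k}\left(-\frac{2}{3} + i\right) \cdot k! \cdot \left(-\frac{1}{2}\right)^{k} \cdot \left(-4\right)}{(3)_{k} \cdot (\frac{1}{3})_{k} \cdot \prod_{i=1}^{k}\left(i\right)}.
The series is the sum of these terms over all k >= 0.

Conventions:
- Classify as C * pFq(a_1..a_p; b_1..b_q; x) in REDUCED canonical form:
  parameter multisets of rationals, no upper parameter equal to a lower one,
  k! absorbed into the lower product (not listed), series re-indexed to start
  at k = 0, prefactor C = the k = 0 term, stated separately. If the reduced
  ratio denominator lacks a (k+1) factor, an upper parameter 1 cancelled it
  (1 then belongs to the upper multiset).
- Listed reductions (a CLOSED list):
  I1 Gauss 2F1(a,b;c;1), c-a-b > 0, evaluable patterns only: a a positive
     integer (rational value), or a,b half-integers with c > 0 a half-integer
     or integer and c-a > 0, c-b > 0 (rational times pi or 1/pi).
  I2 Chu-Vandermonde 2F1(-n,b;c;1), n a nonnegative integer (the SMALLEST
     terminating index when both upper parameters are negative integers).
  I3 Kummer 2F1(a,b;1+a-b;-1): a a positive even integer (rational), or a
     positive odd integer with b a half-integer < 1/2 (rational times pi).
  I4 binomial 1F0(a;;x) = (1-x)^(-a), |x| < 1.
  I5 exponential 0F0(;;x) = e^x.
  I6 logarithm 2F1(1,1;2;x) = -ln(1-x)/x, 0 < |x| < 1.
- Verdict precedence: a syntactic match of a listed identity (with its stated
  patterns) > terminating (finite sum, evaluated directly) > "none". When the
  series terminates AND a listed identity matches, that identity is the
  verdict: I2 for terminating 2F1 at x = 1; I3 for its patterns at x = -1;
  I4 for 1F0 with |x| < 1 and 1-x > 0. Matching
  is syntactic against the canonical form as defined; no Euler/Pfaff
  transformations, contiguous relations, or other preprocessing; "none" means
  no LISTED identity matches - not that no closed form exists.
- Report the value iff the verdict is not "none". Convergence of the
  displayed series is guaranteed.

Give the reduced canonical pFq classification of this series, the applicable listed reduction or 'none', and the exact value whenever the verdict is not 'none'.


Key step: with t_0 = -4, the factorial ratio (C = -4, x = -1/2) (k+a-1)!/(a-1)! is a rising factorial (a)_k.
Consecutive-term ratio: r(k) = -\frac{1}{2} * (k+1) (k+1) / [(k+3) (k+1)] - rational in k, leading ratio -\frac{1}{2}; with t_0 = -4, classification follows.

Classification (C = -4): 2F1 with upper {1, 1}, lower {3}, argument x = -\frac{1}{2}. Verdict: no listed reduction: x = -\frac{1}{2} and upper {1, 1} fail every I1-I6 pattern.


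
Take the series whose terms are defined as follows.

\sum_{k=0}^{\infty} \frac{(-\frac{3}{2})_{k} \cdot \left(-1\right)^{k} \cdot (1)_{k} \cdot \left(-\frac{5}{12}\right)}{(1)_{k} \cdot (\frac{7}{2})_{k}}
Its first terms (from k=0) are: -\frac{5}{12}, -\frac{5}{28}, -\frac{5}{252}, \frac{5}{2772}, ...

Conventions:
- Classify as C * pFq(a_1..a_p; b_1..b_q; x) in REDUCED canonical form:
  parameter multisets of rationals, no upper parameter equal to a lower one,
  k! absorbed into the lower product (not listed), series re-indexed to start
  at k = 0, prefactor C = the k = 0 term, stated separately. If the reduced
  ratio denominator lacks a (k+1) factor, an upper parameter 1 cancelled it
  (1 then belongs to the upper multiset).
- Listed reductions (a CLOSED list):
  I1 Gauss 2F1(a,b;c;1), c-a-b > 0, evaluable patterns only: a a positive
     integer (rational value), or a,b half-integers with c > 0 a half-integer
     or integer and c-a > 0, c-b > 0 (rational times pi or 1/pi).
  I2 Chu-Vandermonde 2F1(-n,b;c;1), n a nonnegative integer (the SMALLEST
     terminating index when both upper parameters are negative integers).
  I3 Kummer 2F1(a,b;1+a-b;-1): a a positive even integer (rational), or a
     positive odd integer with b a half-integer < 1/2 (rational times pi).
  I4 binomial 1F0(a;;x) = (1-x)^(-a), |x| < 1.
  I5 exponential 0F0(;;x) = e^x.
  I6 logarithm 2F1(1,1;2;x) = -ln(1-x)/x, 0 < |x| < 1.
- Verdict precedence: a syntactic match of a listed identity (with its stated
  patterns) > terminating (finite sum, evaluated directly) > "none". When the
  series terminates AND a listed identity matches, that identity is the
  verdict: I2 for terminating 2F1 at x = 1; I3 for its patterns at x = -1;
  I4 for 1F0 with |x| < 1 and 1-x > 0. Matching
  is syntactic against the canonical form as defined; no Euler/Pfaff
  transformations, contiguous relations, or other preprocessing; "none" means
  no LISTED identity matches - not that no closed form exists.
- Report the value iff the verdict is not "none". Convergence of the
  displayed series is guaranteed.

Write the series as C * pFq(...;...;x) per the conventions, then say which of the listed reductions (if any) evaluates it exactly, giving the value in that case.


Key step: t_0 = -\frac{5}{12} here, and (1)_k (prefactor -5/12) is k! itself.
Ratio: r(k) = -1 * (k-\frac{3}{2}) (k+1) / [(k+\frac{7}{2}) (k+1)] - rational in k. x = -1; t_0 = -\frac{5}{12}; negate the roots.

x = -1 here; the reduced form reads 2F1, upper {-\frac{3}{2}, 1}, lower {\frac{7}{2}}, C = -\frac{5}{12}. Verdict: Kummer (I3) fires (x = -1; c = \frac{7}{2} equals 1+a-b for upper {-\frac{3}{2}, 1}: listed pattern). Its exact value is \left(-\frac{25}{128}\right) \cdot \pi.


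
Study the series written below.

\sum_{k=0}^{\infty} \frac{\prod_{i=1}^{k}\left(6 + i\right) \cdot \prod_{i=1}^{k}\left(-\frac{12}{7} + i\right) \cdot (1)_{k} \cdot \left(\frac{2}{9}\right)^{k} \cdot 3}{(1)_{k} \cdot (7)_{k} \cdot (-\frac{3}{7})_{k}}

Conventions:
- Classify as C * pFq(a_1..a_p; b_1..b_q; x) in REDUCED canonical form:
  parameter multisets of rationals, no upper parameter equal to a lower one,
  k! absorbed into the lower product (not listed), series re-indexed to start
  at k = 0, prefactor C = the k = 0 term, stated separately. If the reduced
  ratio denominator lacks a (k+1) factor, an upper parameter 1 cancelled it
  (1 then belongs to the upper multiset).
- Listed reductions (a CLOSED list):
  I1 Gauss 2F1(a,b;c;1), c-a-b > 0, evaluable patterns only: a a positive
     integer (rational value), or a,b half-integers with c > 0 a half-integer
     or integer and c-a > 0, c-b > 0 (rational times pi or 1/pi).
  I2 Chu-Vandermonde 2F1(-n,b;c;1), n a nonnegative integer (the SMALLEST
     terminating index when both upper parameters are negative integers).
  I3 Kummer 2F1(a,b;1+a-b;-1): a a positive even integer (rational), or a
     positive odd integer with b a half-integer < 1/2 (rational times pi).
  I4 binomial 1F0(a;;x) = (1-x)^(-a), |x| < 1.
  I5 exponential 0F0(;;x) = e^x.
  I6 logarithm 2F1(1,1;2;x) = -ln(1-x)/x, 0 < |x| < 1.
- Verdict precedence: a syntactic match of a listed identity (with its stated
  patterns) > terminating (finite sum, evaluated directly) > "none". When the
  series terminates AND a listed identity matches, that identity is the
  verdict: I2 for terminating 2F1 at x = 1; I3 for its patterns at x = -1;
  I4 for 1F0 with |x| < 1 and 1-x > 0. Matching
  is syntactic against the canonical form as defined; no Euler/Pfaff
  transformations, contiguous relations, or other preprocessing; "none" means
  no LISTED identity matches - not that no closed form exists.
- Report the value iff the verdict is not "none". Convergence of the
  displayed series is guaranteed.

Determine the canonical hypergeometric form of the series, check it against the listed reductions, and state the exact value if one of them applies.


The tell: x = \frac{2}{9} and (1)_k (C = 3) is k! itself.
Term ratio: r(k) = \frac{2}{9} * (k-\frac{5}{7}) (k+1) / [(k-\frac{3}{7}) (k+1)] - rational; roots negated = parameters, x = \frac{2}{9}, C = 3.

Prefactor 3, argument \frac{2}{9}: 2F1 with upper {-\frac{5}{7}, 1} over lower {-\frac{3}{7}}. Verdict: none. No listed pattern accepts 2F1(-\frac{5}{7}, 1; -\frac{3}{7}; \frac{2}{9}).


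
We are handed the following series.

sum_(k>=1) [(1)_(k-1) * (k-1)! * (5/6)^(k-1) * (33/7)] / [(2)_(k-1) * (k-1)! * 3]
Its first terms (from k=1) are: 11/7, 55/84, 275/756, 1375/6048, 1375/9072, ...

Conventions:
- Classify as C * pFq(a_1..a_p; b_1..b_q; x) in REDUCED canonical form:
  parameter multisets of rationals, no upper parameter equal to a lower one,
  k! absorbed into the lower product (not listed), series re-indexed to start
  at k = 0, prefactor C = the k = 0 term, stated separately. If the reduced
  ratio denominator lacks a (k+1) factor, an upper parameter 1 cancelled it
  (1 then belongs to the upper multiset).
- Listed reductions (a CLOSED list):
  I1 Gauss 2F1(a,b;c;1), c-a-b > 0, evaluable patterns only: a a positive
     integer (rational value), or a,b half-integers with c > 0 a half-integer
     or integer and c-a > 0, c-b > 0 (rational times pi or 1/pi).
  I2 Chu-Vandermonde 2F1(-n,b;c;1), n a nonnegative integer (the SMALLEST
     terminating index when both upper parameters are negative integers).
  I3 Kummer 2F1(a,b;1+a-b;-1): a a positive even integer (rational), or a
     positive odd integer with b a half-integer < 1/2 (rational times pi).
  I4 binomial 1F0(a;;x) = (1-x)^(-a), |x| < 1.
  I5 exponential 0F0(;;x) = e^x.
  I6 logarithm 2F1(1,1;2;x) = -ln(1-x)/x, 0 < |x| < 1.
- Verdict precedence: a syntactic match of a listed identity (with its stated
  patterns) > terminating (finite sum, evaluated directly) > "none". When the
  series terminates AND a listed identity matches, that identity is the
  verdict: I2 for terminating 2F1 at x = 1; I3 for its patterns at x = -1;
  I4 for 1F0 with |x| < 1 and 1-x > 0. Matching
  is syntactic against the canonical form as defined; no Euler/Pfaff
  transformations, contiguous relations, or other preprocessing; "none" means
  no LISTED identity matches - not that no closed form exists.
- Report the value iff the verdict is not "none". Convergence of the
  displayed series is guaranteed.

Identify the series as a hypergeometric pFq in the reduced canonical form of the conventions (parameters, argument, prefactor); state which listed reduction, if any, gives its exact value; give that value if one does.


First insight: t_0 = 11/7 here, and the constant factors (C = 11/7) combine into one prefactor.
Consecutive-term ratio: r(k) = (5/6) * (k+1) (k+1) / [(k+2) (k+1)] - rational in k, leading ratio (5/6); with t_0 = 11/7, classification follows.

With C = 11/7: the canonical form is 2F1(1, 1; 2; 5/6). Verdict at x = 5/6: the I6 logarithm reduction matches (the logarithm: parameters (1,1;2), x = 5/6). Its exact value is (-66/35) * ln(1/6).


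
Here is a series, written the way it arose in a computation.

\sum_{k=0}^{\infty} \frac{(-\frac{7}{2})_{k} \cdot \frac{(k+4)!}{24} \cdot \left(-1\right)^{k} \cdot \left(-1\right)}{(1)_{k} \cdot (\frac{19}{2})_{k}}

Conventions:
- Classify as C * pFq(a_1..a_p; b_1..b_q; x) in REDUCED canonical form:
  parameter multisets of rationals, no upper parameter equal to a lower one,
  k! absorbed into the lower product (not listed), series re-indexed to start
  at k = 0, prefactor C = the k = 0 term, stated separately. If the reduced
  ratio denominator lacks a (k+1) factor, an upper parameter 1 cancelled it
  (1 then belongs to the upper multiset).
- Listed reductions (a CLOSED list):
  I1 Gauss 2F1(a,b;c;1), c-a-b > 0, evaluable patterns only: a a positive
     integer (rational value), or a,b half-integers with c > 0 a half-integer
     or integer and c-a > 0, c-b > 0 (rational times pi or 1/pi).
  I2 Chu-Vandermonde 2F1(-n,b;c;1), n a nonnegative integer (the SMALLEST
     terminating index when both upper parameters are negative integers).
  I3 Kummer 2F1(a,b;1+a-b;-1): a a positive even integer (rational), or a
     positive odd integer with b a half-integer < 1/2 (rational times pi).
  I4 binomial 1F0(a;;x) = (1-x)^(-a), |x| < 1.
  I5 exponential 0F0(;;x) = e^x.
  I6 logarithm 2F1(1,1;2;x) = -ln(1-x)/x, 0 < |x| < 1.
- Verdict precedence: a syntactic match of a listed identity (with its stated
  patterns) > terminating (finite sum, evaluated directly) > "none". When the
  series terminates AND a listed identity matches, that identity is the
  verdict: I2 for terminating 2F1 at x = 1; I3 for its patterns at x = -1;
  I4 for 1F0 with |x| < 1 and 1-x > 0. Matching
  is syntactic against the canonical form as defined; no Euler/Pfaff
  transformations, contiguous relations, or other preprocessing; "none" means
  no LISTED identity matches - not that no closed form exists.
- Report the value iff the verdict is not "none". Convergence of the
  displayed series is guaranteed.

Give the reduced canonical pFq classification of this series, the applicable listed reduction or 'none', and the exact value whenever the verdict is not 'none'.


Reduced: x = -1, 2F1, upper = {-\frac{7}{2}, 5}, lower = {\frac{19}{2}}, C = -1. Verdict: Kummer (I3) applies (x = -1; c = \frac{19}{2} equals 1+a-b for upper {-\frac{7}{2}, 5}: listed pattern). Hence: \left(-\frac{765765}{524288}\right) \cdot \pi.

Key observation: with t_0 = -1, (1)_k (prefactor -1) is k! itself.
Consecutive-term ratio: r(k) = -1 * (k-\frac{7}{2}) (k+5) / [(k+\frac{19}{2}) (k+1)] ; factor over Q: parameters, x = -1, and C = -1.


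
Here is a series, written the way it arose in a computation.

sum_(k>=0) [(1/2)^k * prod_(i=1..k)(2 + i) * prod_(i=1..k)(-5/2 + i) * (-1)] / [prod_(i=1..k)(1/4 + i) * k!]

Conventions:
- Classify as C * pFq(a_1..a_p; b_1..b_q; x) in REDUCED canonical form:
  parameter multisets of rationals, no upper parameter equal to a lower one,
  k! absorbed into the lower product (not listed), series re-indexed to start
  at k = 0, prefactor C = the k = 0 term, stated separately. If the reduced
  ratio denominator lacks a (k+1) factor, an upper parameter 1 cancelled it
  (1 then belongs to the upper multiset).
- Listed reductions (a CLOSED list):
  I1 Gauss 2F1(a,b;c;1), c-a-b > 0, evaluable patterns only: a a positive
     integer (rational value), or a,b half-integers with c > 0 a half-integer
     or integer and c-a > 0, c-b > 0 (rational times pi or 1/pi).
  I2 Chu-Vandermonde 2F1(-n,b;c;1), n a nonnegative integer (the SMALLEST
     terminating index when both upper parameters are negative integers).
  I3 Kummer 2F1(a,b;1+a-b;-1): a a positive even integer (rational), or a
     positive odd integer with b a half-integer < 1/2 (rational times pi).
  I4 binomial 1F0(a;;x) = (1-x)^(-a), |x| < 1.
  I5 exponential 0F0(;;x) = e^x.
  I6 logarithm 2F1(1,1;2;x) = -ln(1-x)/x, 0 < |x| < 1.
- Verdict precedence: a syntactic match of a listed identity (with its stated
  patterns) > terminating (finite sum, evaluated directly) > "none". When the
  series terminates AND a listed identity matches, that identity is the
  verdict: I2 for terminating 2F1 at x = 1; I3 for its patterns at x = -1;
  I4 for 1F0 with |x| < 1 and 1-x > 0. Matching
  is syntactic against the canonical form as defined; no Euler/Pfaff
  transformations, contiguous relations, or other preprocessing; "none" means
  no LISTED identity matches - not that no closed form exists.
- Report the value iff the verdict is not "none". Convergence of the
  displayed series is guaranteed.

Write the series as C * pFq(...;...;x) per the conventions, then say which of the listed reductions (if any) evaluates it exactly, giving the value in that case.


Classification (C = -1): 2F1 with upper {-3/2, 3}, lower {5/4}, argument x = 1/2. Verdict: none. A 2F1 with upper {-3/2, 3} fits none of I1-I6 at x = 1/2; the sum runs forever.

Structural cue: x = (1/2) and the running product (C = -1) telescopes to a rising factorial.
Term ratio: r(k) = (1/2) * (k-3/2) (k+3) / [(k+5/4) (k+1)] ; factor over Q: parameters, x = (1/2), and C = -1.


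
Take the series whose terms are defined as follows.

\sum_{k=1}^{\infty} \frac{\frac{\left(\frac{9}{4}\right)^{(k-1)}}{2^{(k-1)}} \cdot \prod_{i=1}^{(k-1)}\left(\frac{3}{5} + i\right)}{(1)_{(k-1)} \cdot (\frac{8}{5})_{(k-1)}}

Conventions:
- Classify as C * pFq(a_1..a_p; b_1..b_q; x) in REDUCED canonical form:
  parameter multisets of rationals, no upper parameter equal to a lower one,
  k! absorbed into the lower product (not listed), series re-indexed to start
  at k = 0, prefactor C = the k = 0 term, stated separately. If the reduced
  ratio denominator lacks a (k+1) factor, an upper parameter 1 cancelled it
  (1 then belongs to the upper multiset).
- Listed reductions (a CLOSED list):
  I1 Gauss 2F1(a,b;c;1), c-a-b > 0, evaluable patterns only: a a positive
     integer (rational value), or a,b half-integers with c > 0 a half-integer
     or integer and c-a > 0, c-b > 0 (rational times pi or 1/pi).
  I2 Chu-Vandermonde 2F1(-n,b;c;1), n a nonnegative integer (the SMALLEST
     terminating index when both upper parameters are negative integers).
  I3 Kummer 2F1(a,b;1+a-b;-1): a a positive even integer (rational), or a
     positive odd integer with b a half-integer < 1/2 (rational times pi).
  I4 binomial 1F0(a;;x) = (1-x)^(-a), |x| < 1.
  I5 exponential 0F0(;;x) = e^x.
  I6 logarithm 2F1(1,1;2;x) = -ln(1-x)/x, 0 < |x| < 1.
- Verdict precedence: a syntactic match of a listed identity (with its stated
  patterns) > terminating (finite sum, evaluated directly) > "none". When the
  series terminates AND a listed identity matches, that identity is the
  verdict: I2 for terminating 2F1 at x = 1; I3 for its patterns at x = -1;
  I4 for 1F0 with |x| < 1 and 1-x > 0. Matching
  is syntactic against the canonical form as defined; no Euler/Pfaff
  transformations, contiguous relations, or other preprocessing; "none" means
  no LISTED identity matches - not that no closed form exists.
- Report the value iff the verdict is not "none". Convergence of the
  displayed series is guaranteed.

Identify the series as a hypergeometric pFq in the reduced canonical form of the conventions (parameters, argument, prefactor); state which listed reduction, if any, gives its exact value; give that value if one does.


Canonical form: C = 1 times 0F0 with upper {-}, lower {-}, x = \frac{9}{8}. Verdict (x = \frac{9}{8}): the exponential series (I5) applies (the 0F0 exponential series at x = \frac{9}{8}). Sum: e^{\frac{9}{8}}.

Key step: t_0 being 1, (1)_k (C = 1, x = 9/8) is k! itself.
Adjacent-term ratio: r(k) = \frac{9}{8} * 1 / [(k+1)] - rational; roots negated = parameters, x = \frac{9}{8}, C = 1.


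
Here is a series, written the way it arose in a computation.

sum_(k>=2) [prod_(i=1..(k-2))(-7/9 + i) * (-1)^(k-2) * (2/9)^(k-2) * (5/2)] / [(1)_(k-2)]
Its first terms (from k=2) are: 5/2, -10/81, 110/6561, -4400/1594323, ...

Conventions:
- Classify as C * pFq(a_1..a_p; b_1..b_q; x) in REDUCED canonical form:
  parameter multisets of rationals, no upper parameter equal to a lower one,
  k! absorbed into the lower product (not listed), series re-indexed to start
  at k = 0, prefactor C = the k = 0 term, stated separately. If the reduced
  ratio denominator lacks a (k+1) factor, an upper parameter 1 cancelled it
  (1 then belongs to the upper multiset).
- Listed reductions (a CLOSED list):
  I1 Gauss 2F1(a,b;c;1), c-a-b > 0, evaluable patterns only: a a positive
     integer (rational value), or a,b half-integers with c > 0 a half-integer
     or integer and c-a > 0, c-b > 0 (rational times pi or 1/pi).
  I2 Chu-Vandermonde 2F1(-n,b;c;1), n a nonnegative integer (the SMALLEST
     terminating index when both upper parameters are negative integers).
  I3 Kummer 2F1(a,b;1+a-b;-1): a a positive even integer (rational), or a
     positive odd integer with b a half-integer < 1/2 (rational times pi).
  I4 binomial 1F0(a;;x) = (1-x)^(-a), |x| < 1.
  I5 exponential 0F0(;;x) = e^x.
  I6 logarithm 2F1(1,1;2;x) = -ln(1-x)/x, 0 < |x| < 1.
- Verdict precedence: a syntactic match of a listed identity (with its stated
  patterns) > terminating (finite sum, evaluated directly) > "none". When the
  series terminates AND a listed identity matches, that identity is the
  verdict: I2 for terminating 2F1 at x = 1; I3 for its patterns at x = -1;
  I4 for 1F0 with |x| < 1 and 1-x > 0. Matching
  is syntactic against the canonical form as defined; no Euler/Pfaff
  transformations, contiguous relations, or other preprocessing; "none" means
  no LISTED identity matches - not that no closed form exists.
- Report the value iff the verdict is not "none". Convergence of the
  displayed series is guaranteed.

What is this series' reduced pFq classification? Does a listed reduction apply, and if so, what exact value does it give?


x = -2/9 here; the reduced form reads 1F0, upper {2/9}, lower {-}, C = 5/2. Verdict: the I4 binomial reduction fires (the 1F0 binomial series: exponent -2/9, x = -2/9). Sum: (5/2) * (11/9)^(-2/9).

Key observation: from the first term 5/2: (1)_k (prefactor 5/2) is k! itself.
Step ratio: r(k) = (-2/9) * (k+2/9) / [(k+1)] - rational in k, leading ratio (-2/9); with t_0 = 5/2, classification follows.


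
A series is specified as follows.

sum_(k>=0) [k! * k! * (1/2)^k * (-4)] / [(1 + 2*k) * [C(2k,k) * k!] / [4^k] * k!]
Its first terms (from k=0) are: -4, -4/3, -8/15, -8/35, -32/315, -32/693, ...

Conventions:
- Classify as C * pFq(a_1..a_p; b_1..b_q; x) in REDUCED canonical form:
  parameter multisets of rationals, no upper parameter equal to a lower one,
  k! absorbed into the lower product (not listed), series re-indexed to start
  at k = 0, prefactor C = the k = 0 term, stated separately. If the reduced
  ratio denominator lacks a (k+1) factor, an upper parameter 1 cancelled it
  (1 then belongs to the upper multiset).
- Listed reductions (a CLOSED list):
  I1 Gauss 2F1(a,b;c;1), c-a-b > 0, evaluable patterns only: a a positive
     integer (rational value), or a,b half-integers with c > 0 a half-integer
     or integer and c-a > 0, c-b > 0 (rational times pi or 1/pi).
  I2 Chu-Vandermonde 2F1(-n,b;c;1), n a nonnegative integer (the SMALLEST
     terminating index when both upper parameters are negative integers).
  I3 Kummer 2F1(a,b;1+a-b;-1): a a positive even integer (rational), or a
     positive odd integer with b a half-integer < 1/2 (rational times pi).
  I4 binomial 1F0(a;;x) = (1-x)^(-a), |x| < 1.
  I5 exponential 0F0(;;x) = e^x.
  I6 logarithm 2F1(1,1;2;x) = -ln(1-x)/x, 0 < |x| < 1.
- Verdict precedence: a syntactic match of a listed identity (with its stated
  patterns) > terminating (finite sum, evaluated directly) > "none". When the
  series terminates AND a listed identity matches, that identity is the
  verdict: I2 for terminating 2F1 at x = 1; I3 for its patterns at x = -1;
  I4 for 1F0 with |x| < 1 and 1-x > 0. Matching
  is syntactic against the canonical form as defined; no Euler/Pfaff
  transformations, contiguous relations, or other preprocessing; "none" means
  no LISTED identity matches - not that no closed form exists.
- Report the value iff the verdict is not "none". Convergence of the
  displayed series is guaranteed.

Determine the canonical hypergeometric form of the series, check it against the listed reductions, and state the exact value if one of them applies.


x = 1/2 here; the reduced form reads 2F1, upper {1, 1}, lower {3/2}, C = -4. Verdict: none. Every listed pattern misses the 2F1 form at 1/2, upper {1, 1}.

Structural cue: x = (1/2) and the factorial ratio (C = -4) (k+a-1)!/(a-1)! is a rising factorial (a)_k.
Adjacent-term ratio: r(k) = (1/2) * (k+1) (k+1) / [(k+3/2) (k+1)] - poly over poly, x = (1/2) from leading terms; C = -4 at k = 0.


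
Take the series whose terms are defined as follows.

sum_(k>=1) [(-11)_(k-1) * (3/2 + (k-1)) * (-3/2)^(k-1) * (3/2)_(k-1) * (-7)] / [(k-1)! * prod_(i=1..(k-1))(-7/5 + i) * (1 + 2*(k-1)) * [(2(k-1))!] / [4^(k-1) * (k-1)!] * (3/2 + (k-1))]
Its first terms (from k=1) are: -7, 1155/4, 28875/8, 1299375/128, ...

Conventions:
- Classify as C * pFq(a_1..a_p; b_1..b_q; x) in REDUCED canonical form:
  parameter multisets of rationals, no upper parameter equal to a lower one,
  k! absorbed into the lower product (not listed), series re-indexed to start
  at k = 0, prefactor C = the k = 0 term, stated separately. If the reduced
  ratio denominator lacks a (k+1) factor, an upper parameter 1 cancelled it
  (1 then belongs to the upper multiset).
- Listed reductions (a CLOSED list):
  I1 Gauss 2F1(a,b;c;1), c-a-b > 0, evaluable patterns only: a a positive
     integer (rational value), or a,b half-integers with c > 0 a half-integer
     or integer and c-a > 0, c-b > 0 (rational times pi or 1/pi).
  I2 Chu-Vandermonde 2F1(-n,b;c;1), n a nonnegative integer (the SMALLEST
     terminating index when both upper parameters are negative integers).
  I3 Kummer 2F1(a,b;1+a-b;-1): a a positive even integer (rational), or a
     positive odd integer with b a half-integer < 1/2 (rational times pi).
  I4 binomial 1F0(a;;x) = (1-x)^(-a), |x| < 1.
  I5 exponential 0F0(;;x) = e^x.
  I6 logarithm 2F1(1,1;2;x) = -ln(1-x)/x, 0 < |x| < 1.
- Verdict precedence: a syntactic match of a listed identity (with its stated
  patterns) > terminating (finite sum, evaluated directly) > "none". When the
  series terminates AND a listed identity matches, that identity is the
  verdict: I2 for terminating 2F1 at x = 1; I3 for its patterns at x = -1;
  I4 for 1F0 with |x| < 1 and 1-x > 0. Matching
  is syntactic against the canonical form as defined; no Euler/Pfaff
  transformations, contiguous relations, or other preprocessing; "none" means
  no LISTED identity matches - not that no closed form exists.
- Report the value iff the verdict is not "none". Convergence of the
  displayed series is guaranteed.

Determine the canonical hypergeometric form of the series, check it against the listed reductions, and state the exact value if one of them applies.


With C = -7: the canonical form is 1F1(-11; -2/5; -3/2). Verdict: terminating - upper parameter -11 makes this a finite sum (last index 11), evaluated exactly. Sum: 795574152990991477/22541137608704.

The tell: with t_0 = -7, the lower running product (prefactor -7) is a rising factorial.
Ratio: r(k) = (-3/2) * (k-11) / [(k-2/5) (k+1)] - poly over poly, x = (-3/2) from leading terms; C = -7 at k = 0.


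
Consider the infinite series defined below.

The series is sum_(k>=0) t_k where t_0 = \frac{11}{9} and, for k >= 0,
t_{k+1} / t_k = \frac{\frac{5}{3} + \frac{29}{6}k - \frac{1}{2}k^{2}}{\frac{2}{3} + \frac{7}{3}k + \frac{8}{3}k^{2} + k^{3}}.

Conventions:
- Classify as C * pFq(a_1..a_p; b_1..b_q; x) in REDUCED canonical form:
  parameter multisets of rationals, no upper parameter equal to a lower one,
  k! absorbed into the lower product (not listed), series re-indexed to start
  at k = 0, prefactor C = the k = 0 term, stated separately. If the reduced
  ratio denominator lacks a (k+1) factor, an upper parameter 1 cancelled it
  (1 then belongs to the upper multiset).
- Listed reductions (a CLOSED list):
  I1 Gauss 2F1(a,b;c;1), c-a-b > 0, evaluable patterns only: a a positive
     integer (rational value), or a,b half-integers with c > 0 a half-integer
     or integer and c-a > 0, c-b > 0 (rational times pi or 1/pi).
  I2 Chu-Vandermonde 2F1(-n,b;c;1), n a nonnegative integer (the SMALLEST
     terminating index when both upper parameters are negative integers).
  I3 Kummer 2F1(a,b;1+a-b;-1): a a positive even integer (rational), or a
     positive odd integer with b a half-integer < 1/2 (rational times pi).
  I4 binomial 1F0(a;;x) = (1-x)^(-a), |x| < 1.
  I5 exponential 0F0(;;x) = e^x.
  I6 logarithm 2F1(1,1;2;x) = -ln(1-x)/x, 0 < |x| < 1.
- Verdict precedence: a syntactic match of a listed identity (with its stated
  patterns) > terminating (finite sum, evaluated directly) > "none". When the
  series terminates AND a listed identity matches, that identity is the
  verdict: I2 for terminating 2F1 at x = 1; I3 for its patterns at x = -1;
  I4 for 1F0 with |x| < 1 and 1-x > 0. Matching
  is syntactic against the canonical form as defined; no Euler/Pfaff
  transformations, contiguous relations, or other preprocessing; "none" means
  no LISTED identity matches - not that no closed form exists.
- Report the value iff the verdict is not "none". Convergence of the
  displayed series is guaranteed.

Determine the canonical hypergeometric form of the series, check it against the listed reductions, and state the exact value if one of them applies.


The series (x = -\frac{1}{2}) is 2F2: upper {-10, \frac{1}{3}}, lower {\frac{2}{3}, 1}, prefactor \frac{11}{9}. Verdict: terminating (-10 upstairs). 11 nonzero terms in all; added directly. Sum: \frac{158039808538597}{18960520642560}.

The tell: t_0 = \frac{11}{9} here, and roots of the ratio polynomials (C = 11/9, x = -1/2) are the negated parameters.
Consecutive-term ratio: r(k) = -\frac{1}{2} * (k-10) (k+\frac{1}{3}) / [(k+\frac{2}{3}) (k+1) (k+1)] ; factor over Q: parameters, x = -\frac{1}{2}, and C = \frac{11}{9}.


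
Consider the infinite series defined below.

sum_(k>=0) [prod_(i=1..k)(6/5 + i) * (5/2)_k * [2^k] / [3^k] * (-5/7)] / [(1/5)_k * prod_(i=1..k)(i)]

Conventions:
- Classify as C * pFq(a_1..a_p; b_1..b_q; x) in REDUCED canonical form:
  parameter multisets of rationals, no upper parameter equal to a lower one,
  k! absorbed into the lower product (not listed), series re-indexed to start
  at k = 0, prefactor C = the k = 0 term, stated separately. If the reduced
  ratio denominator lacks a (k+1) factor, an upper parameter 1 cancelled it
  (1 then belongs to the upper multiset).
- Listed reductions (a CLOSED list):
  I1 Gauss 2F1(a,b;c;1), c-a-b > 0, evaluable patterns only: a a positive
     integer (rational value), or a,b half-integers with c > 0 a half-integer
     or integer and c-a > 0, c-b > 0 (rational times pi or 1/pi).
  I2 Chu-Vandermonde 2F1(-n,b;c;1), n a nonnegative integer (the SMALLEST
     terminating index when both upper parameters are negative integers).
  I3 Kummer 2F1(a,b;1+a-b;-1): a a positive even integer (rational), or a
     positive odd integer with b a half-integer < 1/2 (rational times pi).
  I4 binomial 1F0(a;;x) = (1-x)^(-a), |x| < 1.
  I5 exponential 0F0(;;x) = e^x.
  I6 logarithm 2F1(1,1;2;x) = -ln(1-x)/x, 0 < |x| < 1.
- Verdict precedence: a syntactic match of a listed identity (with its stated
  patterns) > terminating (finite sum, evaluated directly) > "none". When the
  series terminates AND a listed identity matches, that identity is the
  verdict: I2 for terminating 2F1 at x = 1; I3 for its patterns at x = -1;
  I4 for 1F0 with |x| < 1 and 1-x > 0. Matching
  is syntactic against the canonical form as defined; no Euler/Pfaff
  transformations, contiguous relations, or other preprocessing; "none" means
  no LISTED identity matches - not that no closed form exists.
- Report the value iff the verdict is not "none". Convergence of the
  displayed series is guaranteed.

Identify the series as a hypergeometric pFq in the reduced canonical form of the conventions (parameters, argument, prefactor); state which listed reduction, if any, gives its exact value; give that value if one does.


Structural cue: t_0 = -5/7 here, and the two geometric factors (C = -5/7, x = 2/3) combine into one argument.
Ratio: r(k) = (2/3) * (k+11/5) (k+5/2) / [(k+1/5) (k+1)] - rational in k. x = (2/3); t_0 = -5/7; negate the roots.

Prefactor -5/7, argument 2/3: 2F1 with upper {11/5, 5/2} over lower {1/5}. Verdict: none here - no I1-I6 shape fits x = 2/3 with lower {1/5}.


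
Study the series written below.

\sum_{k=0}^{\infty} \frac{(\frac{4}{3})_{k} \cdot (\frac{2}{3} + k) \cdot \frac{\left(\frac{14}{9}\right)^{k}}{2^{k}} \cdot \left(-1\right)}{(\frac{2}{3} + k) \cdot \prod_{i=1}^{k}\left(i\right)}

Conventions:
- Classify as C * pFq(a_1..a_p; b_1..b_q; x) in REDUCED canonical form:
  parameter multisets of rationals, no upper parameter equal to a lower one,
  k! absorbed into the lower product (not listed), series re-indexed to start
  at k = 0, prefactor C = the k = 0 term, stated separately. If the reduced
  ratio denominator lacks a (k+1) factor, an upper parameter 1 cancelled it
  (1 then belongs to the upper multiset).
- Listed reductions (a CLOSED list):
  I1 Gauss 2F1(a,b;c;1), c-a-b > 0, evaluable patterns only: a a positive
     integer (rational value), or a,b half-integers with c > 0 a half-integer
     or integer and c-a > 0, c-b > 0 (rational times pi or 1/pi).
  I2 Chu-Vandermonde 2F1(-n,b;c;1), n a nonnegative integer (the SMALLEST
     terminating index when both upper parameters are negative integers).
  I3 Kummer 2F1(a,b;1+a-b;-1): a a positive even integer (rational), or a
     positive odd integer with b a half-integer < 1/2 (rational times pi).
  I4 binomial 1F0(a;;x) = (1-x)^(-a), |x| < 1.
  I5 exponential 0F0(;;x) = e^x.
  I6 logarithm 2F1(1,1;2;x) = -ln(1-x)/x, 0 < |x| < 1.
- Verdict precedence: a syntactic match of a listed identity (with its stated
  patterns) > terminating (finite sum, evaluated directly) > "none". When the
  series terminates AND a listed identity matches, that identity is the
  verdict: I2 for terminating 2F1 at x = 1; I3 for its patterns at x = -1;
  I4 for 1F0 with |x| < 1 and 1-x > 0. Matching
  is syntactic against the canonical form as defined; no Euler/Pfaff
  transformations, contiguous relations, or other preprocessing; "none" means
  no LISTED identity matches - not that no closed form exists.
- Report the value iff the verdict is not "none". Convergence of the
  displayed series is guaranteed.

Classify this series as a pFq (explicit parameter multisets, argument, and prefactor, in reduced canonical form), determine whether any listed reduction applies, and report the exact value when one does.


At argument \frac{7}{9}: a 1F0 with upper {\frac{4}{3}}, lower {-}, scaled by C = -1. Verdict: binomial (I4) matches (the 1F0 binomial series: exponent -4/3, x = \frac{7}{9}). Its exact value is \left(-1\right) \cdot \left(\frac{2}{9}\right)^{-\frac{4}{3}}.

Structural cue: from the first term -1: the two k-th powers (prefactor -1) combine into one argument.
Step ratio: r(k) = \frac{7}{9} * (k+\frac{4}{3}) / [(k+1)] - poly over poly, x = \frac{7}{9} from leading terms; C = -1 at k = 0.


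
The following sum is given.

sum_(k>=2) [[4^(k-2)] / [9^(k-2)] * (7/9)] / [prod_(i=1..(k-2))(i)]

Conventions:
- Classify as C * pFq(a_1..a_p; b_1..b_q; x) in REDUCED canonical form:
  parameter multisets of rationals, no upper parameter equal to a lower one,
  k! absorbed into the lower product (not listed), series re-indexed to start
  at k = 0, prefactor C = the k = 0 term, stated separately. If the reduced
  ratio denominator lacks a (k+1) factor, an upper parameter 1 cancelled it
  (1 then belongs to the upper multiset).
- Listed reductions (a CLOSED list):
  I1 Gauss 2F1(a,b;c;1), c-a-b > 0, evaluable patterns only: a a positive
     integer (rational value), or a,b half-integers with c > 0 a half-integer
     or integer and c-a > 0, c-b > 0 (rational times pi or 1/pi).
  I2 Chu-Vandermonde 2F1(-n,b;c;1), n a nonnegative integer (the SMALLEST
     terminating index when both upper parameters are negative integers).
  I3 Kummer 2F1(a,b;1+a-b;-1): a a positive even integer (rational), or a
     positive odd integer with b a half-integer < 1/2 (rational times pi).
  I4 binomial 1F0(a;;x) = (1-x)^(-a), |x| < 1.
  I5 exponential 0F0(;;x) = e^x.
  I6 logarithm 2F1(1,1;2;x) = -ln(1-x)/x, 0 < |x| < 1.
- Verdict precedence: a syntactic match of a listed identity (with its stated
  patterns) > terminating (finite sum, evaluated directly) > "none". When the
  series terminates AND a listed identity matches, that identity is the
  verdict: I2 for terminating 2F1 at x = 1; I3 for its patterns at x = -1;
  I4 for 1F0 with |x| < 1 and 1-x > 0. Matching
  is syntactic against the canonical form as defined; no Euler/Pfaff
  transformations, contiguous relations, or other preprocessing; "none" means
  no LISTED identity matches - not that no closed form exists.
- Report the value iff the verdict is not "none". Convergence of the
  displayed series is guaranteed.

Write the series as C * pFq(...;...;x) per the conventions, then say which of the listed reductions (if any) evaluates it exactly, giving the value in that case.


The series (x = 4/9) is 0F0: upper {-}, lower {-}, prefactor 7/9. Verdict at x = 4/9: the I5 exponential reduction matches (the 0F0 exponential series at x = 4/9). Sum: (7/9) * e^(4/9).

The tell: t_0 being 7/9, the product of the first k integers (C = 7/9) is k!.
Ratio: r(k) = (4/9) * 1 / [(k+1)] - rational in k. x = (4/9); t_0 = 7/9; negate the roots.


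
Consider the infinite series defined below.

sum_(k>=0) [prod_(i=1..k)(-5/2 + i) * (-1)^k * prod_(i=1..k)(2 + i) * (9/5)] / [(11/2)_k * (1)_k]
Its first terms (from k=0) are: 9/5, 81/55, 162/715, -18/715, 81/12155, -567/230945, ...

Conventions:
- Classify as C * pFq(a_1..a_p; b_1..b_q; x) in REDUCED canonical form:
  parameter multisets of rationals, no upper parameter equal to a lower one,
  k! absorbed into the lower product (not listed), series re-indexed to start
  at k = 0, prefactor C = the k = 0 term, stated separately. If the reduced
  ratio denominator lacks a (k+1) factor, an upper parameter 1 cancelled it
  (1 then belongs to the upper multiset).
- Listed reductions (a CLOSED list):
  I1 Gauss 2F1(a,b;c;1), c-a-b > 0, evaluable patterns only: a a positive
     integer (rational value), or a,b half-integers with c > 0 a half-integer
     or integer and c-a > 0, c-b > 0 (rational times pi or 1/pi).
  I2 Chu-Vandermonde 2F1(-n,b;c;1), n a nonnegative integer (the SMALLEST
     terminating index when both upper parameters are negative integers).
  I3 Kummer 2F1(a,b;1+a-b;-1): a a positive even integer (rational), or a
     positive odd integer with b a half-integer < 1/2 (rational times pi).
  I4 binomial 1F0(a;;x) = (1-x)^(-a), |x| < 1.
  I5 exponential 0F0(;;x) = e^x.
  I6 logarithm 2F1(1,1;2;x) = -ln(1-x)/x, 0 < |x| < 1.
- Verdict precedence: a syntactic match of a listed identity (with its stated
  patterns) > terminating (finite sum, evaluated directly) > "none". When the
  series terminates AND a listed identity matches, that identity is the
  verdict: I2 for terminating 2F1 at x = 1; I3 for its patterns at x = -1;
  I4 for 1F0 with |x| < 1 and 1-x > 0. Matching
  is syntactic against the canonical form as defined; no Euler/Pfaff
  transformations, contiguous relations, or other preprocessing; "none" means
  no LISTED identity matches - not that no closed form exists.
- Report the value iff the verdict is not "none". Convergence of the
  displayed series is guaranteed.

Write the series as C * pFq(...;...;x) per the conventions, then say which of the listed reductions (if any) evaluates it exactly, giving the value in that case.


The series (x = -1) is 2F1: upper {-3/2, 3}, lower {11/2}, prefactor 9/5. Verdict at x = -1: Kummer (I3) matches (x = -1; c = 11/2 equals 1+a-b for upper {-3/2, 3}: listed pattern). Sum: (567/512) * pi.

Key step: x = (-1) and (1)_k (prefactor 9/5) is k! itself.
Consecutive-term ratio: r(k) = (-1) * (k-3/2) (k+3) / [(k+11/2) (k+1)] - rational in k. x = (-1); t_0 = 9/5; negate the roots.


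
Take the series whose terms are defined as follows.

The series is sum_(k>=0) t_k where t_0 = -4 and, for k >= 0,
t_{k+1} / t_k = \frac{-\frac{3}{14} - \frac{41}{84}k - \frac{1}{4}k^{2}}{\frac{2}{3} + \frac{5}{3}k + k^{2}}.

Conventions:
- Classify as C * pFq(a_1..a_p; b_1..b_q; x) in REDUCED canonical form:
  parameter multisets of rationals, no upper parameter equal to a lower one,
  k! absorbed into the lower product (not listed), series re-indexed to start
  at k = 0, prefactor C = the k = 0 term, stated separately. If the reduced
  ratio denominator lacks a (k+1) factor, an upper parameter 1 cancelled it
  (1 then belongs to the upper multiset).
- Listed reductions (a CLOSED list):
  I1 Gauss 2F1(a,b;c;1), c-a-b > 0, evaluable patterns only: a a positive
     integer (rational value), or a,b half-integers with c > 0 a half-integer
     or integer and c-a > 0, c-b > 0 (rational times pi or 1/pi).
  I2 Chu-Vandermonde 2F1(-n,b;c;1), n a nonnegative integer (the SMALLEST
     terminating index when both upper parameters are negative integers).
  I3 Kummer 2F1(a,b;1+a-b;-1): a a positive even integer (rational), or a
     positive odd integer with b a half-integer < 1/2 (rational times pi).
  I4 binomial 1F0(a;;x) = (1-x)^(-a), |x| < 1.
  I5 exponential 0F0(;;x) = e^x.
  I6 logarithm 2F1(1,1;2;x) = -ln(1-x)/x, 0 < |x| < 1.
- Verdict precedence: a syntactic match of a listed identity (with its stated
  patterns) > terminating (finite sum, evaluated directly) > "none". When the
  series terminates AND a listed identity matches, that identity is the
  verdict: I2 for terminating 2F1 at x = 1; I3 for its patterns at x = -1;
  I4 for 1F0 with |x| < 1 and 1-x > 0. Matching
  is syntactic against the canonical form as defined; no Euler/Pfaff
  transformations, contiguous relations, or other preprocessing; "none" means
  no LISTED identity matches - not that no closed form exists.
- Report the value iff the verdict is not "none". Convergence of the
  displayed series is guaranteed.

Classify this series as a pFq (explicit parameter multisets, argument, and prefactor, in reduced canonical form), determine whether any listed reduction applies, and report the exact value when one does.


The series (x = -\frac{1}{4}) is 1F0: upper {\frac{9}{7}}, lower {-}, prefactor -4. Verdict (x = -\frac{1}{4}): the binomial series (I4) applies (the 1F0 binomial series: exponent -9/7, x = -\frac{1}{4}). Exact value: \left(-4\right) \cdot \left(\frac{5}{4}\right)^{-\frac{9}{7}}.

The tell: x = -\frac{1}{4} and cancel k + 2/3 from the displayed ratio first; then C = -4, x = -1/4.
Ratio: r(k) = -\frac{1}{4} * (k+\frac{9}{7}) / [(k+1)] - rational; roots negated = parameters, x = -\frac{1}{4}, C = -4.
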